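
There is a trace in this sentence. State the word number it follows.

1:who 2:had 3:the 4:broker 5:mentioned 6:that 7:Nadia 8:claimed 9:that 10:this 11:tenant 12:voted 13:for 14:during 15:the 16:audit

The displaced element is "who" (word 1).
It is linked across 2 clause boundaries (that → that).
It functions as the object of the preposition "for" of "voted", so the gap sits immediately after word 13 ("for").
Base order: The broker had mentioned that Nadia claimed that this tenant voted for who during the audit.

13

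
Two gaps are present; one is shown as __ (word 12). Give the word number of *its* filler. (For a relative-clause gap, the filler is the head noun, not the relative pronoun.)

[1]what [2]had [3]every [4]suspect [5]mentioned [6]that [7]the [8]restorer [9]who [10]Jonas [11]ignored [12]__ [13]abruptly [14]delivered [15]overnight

The marked gap is inside the relative clause, the direct object of "ignored".
Its filler is the head noun "restorer" (via "who"), at word 8.
(The other dependency links word 1 to a gap after word 14.)

8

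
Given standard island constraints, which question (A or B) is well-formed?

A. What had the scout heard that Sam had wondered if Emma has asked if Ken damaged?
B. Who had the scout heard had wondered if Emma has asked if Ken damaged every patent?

In A, the wh-phrase is extracted from inside a wh-island (introduced by "if"), which blocks movement.
In B, the extraction path crosses only that-complement boundaries, which are transparent.
So B is grammatical.

B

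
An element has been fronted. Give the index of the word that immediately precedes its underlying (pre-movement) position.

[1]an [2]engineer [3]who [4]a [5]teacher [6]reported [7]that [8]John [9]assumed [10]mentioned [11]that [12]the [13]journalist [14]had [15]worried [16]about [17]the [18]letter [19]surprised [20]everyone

The displaced element is "an engineer" (word 2).
It is linked across 2 clause boundaries (that → Ø).
It functions as the subject of "mentioned", so the gap sits immediately after word 9 ("assumed").
Base order: A teacher reported that John assumed that an engineer mentioned that the journalist had worried about the letter.

9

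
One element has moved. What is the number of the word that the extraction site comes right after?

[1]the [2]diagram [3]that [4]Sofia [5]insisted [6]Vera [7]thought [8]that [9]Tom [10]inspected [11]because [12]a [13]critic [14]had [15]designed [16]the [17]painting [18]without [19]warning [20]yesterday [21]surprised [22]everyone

10

The displaced element is "the diagram" (word 2).
It is linked across 2 clause boundaries (Ø → that).
It functions as the direct object of "inspected", so the gap sits immediately after word 10 ("inspected").
Base order: Sofia insisted Vera thought that Tom inspected the diagram because a critic had designed the painting without warning yesterday.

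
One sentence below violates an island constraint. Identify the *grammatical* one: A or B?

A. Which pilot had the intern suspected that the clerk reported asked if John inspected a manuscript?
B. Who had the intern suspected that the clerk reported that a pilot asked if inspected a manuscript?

In B, the wh-phrase is extracted from inside a wh-island (introduced by "if"), which blocks movement.
In A, the extraction path crosses only that-complement boundaries, which are transparent.
So A is grammatical.

A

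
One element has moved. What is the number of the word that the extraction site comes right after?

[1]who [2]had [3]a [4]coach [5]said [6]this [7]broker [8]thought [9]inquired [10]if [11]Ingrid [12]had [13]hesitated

8

The displaced element is "who" (word 1).
It is linked across 2 clause boundaries (Ø → Ø).
It functions as the subject of "inquired", so the gap sits immediately after word 8 ("thought").
Base order: A coach had said this broker thought that who inquired if Ingrid had hesitated.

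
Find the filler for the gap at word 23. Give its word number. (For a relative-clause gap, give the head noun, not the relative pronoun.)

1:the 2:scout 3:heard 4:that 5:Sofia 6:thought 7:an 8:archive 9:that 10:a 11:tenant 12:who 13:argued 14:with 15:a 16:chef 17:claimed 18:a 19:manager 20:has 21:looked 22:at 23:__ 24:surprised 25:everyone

8

The gap at 23 is the prepositional object of "looked", inside a relative clause.
The relative pronoun is "that" (word 9); it is bound by the head noun immediately before it.
Its filler is the head noun "archive", at word 8.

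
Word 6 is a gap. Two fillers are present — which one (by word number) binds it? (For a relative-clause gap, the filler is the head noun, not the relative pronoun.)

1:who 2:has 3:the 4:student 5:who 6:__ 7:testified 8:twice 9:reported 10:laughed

The marked gap is inside the relative clause, the subject of "testified".
Its filler is the head noun "student" (via "who"), at word 4.
(The other dependency links word 1 to a gap after word 9.)

4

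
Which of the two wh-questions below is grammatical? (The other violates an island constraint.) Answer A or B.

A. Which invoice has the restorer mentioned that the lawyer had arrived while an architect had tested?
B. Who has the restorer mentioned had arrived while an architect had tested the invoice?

B

In A, the wh-phrase is extracted from inside an adjunct island (introduced by "while"), which blocks movement.
In B, the extraction path crosses only that-complement boundaries, which are transparent.
So B is grammatical.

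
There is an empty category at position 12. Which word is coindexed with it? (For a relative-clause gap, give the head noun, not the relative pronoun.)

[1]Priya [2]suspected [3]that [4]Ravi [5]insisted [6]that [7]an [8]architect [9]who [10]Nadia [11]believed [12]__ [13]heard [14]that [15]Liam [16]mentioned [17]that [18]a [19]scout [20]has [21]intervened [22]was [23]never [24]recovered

The gap at 12 is the subject of "heard", inside a relative clause.
The relative pronoun is "who" (word 9); it is bound by the head noun immediately before it.
Its filler is the head noun "architect", at word 8.

8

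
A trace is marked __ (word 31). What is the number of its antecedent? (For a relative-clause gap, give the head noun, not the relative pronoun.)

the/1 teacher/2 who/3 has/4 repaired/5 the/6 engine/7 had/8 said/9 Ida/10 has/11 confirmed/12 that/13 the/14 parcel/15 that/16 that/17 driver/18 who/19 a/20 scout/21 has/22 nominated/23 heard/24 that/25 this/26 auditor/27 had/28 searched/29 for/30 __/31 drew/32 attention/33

The gap at 31 is the prepositional object of "searched", inside a relative clause.
The relative pronoun is "that" (word 16); it is bound by the head noun immediately before it.
Its filler is the head noun "parcel", at word 15.

15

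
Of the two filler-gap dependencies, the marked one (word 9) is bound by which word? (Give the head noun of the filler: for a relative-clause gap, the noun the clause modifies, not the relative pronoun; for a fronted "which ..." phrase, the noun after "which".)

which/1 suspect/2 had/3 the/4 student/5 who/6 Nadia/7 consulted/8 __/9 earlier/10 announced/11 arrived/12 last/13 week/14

5

The marked gap is inside the relative clause, the direct object of "consulted".
Its filler is the head noun "student" (via "who"), at word 5.
(The other dependency links word 2 to a gap after word 11.)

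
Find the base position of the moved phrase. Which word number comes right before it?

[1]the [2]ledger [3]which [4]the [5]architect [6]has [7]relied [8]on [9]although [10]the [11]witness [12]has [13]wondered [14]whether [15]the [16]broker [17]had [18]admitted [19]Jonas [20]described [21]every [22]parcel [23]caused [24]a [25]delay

8

The displaced element is "the ledger" (word 2).
It functions as the object of the preposition "on" of "relied", so the gap sits immediately after word 8 ("on").
Base order: The architect has relied on the ledger although the witness has wondered whether the broker had admitted Jonas described every parcel.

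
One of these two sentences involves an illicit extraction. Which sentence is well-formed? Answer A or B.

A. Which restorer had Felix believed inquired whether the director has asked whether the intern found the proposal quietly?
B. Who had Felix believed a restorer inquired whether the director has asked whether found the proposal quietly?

In B, the wh-phrase is extracted from inside a wh-island (introduced by "whether"), which blocks movement.
In A, the extraction path crosses only that-complement boundaries, which are transparent.
So A is grammatical.

A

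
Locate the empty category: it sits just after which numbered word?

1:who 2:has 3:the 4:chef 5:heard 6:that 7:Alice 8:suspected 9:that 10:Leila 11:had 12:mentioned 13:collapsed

12

The displaced element is "who" (word 1).
It is linked across 3 clause boundaries (that → that → Ø).
It functions as the subject of "collapsed", so the gap sits immediately after word 12 ("mentioned").
Base order: The chef has heard that Alice suspected that Leila had mentioned who collapsed.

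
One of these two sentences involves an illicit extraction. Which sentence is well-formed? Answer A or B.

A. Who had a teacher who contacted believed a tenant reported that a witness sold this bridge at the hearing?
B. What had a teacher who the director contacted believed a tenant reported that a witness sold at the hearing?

In A, the wh-phrase is extracted from inside a complex-NP island (relative clause) (introduced by "who"), which blocks movement.
In B, the extraction path crosses only that-complement boundaries, which are transparent.
So B is grammatical.

B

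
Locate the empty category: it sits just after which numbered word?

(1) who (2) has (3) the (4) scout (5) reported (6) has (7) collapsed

5

The displaced element is "who" (word 1).
It is linked across 1 clause boundary (Ø).
It functions as the subject of "collapsed", so the gap sits immediately after word 5 ("reported").
Base order: The scout has reported who has collapsed.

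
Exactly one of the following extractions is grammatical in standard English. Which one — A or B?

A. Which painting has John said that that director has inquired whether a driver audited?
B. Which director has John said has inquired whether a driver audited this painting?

B

In A, the wh-phrase is extracted from inside a wh-island (introduced by "whether"), which blocks movement.
In B, the extraction path crosses only that-complement boundaries, which are transparent.
So B is grammatical.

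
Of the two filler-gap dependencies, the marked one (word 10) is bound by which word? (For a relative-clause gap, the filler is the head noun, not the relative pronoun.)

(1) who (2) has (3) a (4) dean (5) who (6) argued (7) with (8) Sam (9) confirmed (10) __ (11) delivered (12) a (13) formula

1

The marked gap is the subject of "delivered".
Its filler is the fronted wh-phrase "who", at word 1.
(The other dependency links word 4 to a gap after word 5.)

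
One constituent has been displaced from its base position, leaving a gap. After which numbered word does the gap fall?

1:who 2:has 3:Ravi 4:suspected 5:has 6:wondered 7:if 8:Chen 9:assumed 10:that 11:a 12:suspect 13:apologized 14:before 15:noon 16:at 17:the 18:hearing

4

The displaced element is "who" (word 1).
It is linked across 1 clause boundary (Ø).
It functions as the subject of "wondered", so the gap sits immediately after word 4 ("suspected").
Base order: Ravi has suspected that who has wondered if Chen assumed that a suspect apologized before noon at the hearing.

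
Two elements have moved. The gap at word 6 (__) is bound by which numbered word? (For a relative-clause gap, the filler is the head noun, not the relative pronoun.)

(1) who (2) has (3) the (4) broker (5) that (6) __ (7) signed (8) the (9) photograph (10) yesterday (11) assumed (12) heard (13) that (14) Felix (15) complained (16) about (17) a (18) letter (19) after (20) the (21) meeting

4

The marked gap is inside the relative clause, the subject of "signed".
Its filler is the head noun "broker" (via "that"), at word 4.
(The other dependency links word 1 to a gap after word 11.)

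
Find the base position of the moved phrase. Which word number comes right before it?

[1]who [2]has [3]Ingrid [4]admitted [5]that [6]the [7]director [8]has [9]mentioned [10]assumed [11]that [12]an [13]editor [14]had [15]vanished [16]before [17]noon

9

The displaced element is "who" (word 1).
It is linked across 2 clause boundaries (that → Ø).
It functions as the subject of "assumed", so the gap sits immediately after word 9 ("mentioned").
Base order: Ingrid has admitted that the director has mentioned that who assumed that an editor had vanished before noon.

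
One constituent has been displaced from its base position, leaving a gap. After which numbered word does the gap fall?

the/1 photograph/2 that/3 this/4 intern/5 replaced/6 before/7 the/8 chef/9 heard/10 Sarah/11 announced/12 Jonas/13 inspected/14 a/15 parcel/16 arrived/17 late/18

6

The displaced element is "the photograph" (word 2).
It functions as the direct object of "replaced", so the gap sits immediately after word 6 ("replaced").
Base order: This intern replaced the photograph before the chef heard Sarah announced Jonas inspected a parcel.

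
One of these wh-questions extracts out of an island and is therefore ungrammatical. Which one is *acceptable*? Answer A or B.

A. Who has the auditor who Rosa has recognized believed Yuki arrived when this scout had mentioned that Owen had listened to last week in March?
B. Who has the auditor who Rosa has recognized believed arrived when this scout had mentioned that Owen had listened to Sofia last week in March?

In A, the wh-phrase is extracted from inside an adjunct island (introduced by "when"), which blocks movement.
In B, the extraction path crosses only that-complement boundaries, which are transparent.
So B is grammatical.

B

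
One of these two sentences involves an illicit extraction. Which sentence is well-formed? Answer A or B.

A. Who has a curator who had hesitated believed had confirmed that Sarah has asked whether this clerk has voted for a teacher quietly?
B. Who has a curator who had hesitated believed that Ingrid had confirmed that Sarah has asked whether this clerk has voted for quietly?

In B, the wh-phrase is extracted from inside a wh-island (introduced by "whether"), which blocks movement.
In A, the extraction path crosses only that-complement boundaries, which are transparent.
So A is grammatical.

A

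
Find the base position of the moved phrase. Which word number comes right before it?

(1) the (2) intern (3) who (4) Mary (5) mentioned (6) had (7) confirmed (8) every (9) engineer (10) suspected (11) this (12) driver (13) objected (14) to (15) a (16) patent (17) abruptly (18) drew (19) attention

The displaced element is "the intern" (word 2).
It is linked across 1 clause boundary (Ø).
It functions as the subject of "confirmed", so the gap sits immediately after word 5 ("mentioned").
Base order: Mary mentioned that the intern had confirmed every engineer suspected this driver objected to a patent abruptly.

5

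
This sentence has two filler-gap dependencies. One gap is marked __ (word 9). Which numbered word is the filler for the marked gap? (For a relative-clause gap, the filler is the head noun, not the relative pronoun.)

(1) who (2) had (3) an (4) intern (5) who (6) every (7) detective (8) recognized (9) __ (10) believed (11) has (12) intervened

The marked gap is inside the relative clause, the direct object of "recognized".
Its filler is the head noun "intern" (via "who"), at word 4.
(The other dependency links word 1 to a gap after word 10.)

4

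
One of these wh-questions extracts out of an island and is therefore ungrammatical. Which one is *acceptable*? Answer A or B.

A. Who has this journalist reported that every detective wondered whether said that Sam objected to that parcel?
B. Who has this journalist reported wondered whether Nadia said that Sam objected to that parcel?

B

In A, the wh-phrase is extracted from inside a wh-island (introduced by "whether"), which blocks movement.
In B, the extraction path crosses only that-complement boundaries, which are transparent.
So B is grammatical.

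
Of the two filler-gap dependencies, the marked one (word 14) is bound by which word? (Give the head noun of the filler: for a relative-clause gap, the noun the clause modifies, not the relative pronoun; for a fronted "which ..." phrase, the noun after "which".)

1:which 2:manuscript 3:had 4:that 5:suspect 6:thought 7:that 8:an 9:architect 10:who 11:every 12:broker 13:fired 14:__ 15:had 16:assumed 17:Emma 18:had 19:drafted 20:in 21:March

The marked gap is inside the relative clause, the direct object of "fired".
Its filler is the head noun "architect" (via "who"), at word 9.
(The other dependency links word 2 to a gap after word 19.)

9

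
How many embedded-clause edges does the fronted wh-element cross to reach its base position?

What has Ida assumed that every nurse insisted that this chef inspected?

"what" is extracted from the object of "inspected".
Boundaries crossed, outermost first: [that], [that] — 2 in total.

2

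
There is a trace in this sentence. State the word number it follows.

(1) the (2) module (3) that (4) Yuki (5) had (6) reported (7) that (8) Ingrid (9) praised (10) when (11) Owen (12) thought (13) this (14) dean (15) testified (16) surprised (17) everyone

The displaced element is "the module" (word 2).
It is linked across 1 clause boundary (that).
It functions as the direct object of "praised", so the gap sits immediately after word 9 ("praised").
Base order: Yuki had reported that Ingrid praised the module when Owen thought this dean testified.

9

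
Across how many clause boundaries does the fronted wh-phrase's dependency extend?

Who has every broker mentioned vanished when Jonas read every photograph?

"who" is extracted from the subject of "vanished".
Boundaries crossed, outermost first: [Ø] — 1 in total.

1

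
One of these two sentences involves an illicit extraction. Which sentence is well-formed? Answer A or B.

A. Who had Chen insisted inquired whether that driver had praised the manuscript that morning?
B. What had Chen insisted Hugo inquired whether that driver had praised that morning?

A

In B, the wh-phrase is extracted from inside a wh-island (introduced by "whether"), which blocks movement.
In A, the extraction path crosses only that-complement boundaries, which are transparent.
So A is grammatical.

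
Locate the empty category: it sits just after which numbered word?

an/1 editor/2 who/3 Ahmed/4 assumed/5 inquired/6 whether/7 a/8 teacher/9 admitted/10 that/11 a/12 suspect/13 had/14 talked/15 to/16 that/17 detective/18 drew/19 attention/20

The displaced element is "an editor" (word 2).
It is linked across 1 clause boundary (Ø).
It functions as the subject of "inquired", so the gap sits immediately after word 5 ("assumed").
Base order: Ahmed assumed that an editor inquired whether a teacher admitted that a suspect had talked to that detective.

5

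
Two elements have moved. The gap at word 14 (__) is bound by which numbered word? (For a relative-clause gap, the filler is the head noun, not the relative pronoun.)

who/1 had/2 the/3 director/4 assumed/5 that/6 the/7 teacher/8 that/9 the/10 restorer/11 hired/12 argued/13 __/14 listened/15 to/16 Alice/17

1

The marked gap is the subject of "listened".
Its filler is the fronted wh-phrase "who", at word 1.
(The other dependency links word 8 to a gap after word 12.)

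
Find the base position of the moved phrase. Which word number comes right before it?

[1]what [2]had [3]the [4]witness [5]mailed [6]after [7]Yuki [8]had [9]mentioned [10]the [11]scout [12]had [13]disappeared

5

The displaced element is "what" (word 1).
It functions as the direct object of "mailed", so the gap sits immediately after word 5 ("mailed").
Base order: The witness had mailed what after Yuki had mentioned the scout had disappeared.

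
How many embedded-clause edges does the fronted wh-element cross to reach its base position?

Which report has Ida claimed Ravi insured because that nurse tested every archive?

"which report" is extracted from the object of "insured".
Boundaries crossed, outermost first: [Ø] — 1 in total.

1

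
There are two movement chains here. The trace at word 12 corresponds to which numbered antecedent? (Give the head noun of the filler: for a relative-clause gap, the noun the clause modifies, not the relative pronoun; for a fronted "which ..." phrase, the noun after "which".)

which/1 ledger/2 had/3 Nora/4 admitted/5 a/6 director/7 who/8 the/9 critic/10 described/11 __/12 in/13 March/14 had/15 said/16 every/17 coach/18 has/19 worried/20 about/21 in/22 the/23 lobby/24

The marked gap is inside the relative clause, the direct object of "described".
Its filler is the head noun "director" (via "who"), at word 7.
(The other dependency links word 2 to a gap after word 21.)

7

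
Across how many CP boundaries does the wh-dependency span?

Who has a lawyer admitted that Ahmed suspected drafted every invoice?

2

"who" is extracted from the subject of "drafted".
Boundaries crossed, outermost first: [that], [Ø] — 2 in total.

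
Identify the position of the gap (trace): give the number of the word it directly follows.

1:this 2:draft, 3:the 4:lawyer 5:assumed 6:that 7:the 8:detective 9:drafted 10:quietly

The displaced element is "this draft" (word 2).
It is linked across 1 clause boundary (that).
It functions as the direct object of "drafted", so the gap sits immediately after word 9 ("drafted").
Base order: The lawyer assumed that the detective drafted this draft quietly.

9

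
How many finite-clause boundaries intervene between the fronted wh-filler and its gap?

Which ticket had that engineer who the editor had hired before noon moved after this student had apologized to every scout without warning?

0

"which ticket" originates inside the matrix clause — no clause boundary is crossed.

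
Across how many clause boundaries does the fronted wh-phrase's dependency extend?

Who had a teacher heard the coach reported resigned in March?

2

"who" is extracted from the subject of "resigned".
Boundaries crossed, outermost first: [Ø], [Ø] — 2 in total.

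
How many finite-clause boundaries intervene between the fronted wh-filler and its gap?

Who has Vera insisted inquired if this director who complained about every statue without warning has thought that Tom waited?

"who" is extracted from the subject of "inquired".
Boundaries crossed, outermost first: [Ø] — 1 in total.

1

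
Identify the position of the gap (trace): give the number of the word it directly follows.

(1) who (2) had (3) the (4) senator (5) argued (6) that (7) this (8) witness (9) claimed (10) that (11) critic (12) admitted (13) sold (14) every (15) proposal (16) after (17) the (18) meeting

12

The displaced element is "who" (word 1).
It is linked across 3 clause boundaries (that → Ø → Ø).
It functions as the subject of "sold", so the gap sits immediately after word 12 ("admitted").
Base order: The senator had argued that this witness claimed that critic admitted who sold every proposal after the meeting.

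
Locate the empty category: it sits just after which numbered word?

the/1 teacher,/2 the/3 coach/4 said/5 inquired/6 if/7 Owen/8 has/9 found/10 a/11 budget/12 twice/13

The displaced element is "the teacher" (word 2).
It is linked across 1 clause boundary (Ø).
It functions as the subject of "inquired", so the gap sits immediately after word 5 ("said").
Base order: The coach said that the teacher inquired if Owen has found a budget twice.

5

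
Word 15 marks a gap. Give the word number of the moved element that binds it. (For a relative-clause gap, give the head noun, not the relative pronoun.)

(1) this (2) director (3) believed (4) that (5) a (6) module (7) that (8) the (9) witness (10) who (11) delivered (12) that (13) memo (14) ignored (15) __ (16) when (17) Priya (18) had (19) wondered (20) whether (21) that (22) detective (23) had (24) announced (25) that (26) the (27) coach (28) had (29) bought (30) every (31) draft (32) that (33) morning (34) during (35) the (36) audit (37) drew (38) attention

6

The gap at 15 is the object of "ignored", inside a relative clause.
The relative pronoun is "that" (word 7); it is bound by the head noun immediately before it.
Its filler is the head noun "module", at word 6.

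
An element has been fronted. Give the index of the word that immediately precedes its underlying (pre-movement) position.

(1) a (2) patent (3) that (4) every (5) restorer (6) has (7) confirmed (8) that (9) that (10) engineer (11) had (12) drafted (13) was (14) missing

12

The displaced element is "a patent" (word 2).
It is linked across 1 clause boundary (that).
It functions as the direct object of "drafted", so the gap sits immediately after word 12 ("drafted").
Base order: Every restorer has confirmed that that engineer had drafted a patent.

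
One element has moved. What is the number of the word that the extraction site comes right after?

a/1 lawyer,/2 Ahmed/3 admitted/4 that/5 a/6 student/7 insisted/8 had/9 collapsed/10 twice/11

8

The displaced element is "a lawyer" (word 2).
It is linked across 2 clause boundaries (that → Ø).
It functions as the subject of "collapsed", so the gap sits immediately after word 8 ("insisted").
Base order: Ahmed admitted that a student insisted a lawyer had collapsed twice.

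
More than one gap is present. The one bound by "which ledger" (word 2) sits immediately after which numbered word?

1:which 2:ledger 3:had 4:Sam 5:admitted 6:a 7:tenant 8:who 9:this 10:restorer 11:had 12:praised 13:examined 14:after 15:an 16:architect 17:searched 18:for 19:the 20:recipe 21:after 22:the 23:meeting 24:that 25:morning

13

The displaced element is "which ledger" (word 2).
It is linked across 1 clause boundary (Ø).
It functions as the direct object of "examined", so the gap sits immediately after word 13 ("examined").
Base order: Sam had admitted a tenant who this restorer had praised examined which ledger after an architect searched for the recipe after the meeting that morning.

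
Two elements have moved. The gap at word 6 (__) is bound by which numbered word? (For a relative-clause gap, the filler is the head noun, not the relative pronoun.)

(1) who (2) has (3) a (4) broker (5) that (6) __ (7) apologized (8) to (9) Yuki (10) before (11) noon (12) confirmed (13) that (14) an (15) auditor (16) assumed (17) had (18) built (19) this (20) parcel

4

The marked gap is inside the relative clause, the subject of "apologized".
Its filler is the head noun "broker" (via "that"), at word 4.
(The other dependency links word 1 to a gap after word 16.)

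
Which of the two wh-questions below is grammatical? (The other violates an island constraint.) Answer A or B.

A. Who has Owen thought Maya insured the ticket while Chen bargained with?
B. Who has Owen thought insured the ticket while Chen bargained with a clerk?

B

In A, the wh-phrase is extracted from inside an adjunct island (introduced by "while"), which blocks movement.
In B, the extraction path crosses only that-complement boundaries, which are transparent.
So B is grammatical.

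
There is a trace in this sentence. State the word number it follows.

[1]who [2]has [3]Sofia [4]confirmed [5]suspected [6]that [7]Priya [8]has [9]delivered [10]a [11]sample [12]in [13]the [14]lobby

4

The displaced element is "who" (word 1).
It is linked across 1 clause boundary (Ø).
It functions as the subject of "suspected", so the gap sits immediately after word 4 ("confirmed").
Base order: Sofia has confirmed that who suspected that Priya has delivered a sample in the lobby.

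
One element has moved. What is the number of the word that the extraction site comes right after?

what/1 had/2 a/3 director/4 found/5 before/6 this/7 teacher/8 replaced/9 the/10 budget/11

5

The displaced element is "what" (word 1).
It functions as the direct object of "found", so the gap sits immediately after word 5 ("found").
Base order: A director had found what before this teacher replaced the budget.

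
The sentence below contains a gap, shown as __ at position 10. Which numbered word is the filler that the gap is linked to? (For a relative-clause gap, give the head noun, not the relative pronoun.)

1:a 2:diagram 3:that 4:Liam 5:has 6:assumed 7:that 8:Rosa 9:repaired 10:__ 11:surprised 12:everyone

The gap at 10 is the object of "repaired", inside a relative clause.
The relative pronoun is "that" (word 3); it is bound by the head noun immediately before it.
Its filler is the head noun "diagram", at word 2.

2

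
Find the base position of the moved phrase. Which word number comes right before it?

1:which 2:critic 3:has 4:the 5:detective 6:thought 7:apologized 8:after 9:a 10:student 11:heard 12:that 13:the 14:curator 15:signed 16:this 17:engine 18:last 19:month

6

The displaced element is "which critic" (word 2).
It is linked across 1 clause boundary (Ø).
It functions as the subject of "apologized", so the gap sits immediately after word 6 ("thought").
Base order: The detective has thought which critic apologized after a student heard that the curator signed this engine last month.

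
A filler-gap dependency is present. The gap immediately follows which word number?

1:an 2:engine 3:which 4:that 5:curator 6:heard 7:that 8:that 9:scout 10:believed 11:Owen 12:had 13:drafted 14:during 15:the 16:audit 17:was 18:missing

13

The displaced element is "an engine" (word 2).
It is linked across 2 clause boundaries (that → Ø).
It functions as the direct object of "drafted", so the gap sits immediately after word 13 ("drafted").
Base order: That curator heard that that scout believed Owen had drafted an engine during the audit.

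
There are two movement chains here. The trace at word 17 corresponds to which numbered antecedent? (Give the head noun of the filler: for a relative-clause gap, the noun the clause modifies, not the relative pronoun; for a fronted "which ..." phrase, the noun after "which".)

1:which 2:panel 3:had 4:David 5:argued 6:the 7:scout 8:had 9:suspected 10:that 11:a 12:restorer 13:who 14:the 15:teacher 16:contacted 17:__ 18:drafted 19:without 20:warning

The marked gap is inside the relative clause, the direct object of "contacted".
Its filler is the head noun "restorer" (via "who"), at word 12.
(The other dependency links word 2 to a gap after word 18.)

12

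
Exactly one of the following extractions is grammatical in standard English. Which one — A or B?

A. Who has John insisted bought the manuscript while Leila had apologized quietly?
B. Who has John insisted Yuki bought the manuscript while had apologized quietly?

A

In B, the wh-phrase is extracted from inside an adjunct island (introduced by "while"), which blocks movement.
In A, the extraction path crosses only that-complement boundaries, which are transparent.
So A is grammatical.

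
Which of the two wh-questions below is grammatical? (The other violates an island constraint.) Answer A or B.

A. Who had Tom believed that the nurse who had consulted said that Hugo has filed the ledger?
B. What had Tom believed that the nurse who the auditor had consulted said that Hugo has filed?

In A, the wh-phrase is extracted from inside a complex-NP island (relative clause) (introduced by "who"), which blocks movement.
In B, the extraction path crosses only that-complement boundaries, which are transparent.
So B is grammatical.

B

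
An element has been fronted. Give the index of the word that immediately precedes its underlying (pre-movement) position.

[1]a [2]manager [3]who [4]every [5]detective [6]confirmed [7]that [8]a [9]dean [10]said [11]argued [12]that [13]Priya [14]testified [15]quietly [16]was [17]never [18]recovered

The displaced element is "a manager" (word 2).
It is linked across 2 clause boundaries (that → Ø).
It functions as the subject of "argued", so the gap sits immediately after word 10 ("said").
Base order: Every detective confirmed that a dean said that a manager argued that Priya testified quietly.

10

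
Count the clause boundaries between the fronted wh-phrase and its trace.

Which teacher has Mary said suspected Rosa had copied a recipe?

1

"which teacher" is extracted from the subject of "suspected".
Boundaries crossed, outermost first: [Ø] — 1 in total.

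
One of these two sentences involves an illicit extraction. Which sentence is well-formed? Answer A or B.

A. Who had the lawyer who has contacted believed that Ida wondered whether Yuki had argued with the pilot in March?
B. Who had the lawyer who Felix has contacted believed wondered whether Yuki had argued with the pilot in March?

B

In A, the wh-phrase is extracted from inside a complex-NP island (relative clause) (introduced by "who"), which blocks movement.
In B, the extraction path crosses only that-complement boundaries, which are transparent.
So B is grammatical.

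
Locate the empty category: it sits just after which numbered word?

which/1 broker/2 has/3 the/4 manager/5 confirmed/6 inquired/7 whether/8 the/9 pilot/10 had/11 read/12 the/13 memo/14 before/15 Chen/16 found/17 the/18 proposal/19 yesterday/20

6

The displaced element is "which broker" (word 2).
It is linked across 1 clause boundary (Ø).
It functions as the subject of "inquired", so the gap sits immediately after word 6 ("confirmed").
Base order: The manager has confirmed that which broker inquired whether the pilot had read the memo before Chen found the proposal yesterday.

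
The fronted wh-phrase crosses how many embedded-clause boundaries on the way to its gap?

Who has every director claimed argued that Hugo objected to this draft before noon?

1

"who" is extracted from the subject of "argued".
Boundaries crossed, outermost first: [Ø] — 1 in total.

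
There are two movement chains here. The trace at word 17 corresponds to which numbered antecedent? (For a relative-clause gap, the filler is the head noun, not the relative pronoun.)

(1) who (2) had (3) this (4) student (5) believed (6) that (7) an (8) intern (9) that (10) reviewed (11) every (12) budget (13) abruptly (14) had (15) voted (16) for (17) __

The marked gap is the object of the preposition "for" of "voted".
Its filler is the fronted wh-phrase "who", at word 1.
(The other dependency links word 8 to a gap after word 9.)

1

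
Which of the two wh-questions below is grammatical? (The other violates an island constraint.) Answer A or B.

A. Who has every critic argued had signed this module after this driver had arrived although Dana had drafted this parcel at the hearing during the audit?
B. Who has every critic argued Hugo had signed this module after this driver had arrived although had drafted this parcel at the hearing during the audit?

In B, the wh-phrase is extracted from inside an adjunct island (introduced by "after"), which blocks movement.
In A, the extraction path crosses only that-complement boundaries, which are transparent.
So A is grammatical.

A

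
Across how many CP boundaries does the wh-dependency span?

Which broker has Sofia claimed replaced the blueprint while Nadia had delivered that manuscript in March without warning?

1

"which broker" is extracted from the subject of "replaced".
Boundaries crossed, outermost first: [Ø] — 1 in total.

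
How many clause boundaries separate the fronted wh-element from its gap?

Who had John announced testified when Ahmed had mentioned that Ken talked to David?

1

"who" is extracted from the subject of "testified".
Boundaries crossed, outermost first: [Ø] — 1 in total.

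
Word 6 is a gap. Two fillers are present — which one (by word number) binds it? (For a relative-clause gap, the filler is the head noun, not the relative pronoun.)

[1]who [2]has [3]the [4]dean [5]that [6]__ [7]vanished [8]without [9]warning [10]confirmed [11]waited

4

The marked gap is inside the relative clause, the subject of "vanished".
Its filler is the head noun "dean" (via "that"), at word 4.
(The other dependency links word 1 to a gap after word 10.)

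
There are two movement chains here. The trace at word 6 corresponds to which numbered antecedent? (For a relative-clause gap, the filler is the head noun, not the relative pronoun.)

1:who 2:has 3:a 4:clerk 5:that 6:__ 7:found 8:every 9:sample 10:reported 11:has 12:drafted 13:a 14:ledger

The marked gap is inside the relative clause, the subject of "found".
Its filler is the head noun "clerk" (via "that"), at word 4.
(The other dependency links word 1 to a gap after word 10.)

4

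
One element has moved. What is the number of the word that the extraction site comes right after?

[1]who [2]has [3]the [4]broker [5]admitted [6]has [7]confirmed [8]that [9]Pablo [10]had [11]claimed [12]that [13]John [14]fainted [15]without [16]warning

The displaced element is "who" (word 1).
It is linked across 1 clause boundary (Ø).
It functions as the subject of "confirmed", so the gap sits immediately after word 5 ("admitted").
Base order: The broker has admitted that who has confirmed that Pablo had claimed that John fainted without warning.

5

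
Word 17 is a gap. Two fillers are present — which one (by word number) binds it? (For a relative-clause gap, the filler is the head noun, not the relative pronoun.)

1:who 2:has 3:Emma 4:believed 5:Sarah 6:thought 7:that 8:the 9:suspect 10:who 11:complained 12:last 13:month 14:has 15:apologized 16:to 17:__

The marked gap is the object of the preposition "to" of "apologized".
Its filler is the fronted wh-phrase "who", at word 1.
(The other dependency links word 9 to a gap after word 10.)

1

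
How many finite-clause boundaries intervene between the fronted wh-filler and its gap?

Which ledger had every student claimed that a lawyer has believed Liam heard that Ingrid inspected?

3

"which ledger" is extracted from the object of "inspected".
Boundaries crossed, outermost first: [that], [Ø], [that] — 3 in total.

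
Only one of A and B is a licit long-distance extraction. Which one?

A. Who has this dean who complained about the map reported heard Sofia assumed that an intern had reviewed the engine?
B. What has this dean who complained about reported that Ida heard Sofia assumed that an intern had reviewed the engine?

A

In B, the wh-phrase is extracted from inside a complex-NP island (relative clause) (introduced by "who"), which blocks movement.
In A, the extraction path crosses only that-complement boundaries, which are transparent.
So A is grammatical.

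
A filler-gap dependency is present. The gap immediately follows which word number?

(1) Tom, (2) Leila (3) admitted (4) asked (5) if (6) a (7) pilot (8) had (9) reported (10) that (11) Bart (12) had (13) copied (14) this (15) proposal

3

The displaced element is "Tom" (word 1).
It is linked across 1 clause boundary (Ø).
It functions as the subject of "asked", so the gap sits immediately after word 3 ("admitted").
Base order: Leila admitted that Tom asked if a pilot had reported that Bart had copied this proposal.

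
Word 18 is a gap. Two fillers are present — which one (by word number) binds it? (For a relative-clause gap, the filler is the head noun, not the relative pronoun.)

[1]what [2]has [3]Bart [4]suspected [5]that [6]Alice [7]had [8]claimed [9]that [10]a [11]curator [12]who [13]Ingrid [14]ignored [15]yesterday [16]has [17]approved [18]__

The marked gap is the direct object of "approved".
Its filler is the fronted wh-phrase "what", at word 1.
(The other dependency links word 11 to a gap after word 14.)

1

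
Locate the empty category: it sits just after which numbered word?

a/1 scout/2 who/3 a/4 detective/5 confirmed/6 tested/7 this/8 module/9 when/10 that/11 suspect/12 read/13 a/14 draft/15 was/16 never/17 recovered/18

6

The displaced element is "a scout" (word 2).
It is linked across 1 clause boundary (Ø).
It functions as the subject of "tested", so the gap sits immediately after word 6 ("confirmed").
Base order: A detective confirmed that a scout tested this module when that suspect read a draft.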